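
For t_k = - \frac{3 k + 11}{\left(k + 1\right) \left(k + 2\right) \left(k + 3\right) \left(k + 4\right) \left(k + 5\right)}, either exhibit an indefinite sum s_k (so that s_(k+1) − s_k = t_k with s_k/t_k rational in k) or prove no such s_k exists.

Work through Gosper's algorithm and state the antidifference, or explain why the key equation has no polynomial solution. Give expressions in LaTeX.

s_k = \frac{k \left(- k^{2} - 7 k - 14\right)}{8 \left(k^{3} + 7 k^{2} + 14 k + 8\right)}

r(k) = (k + 1)*(3*k + 14)/((k + 6)*(3*k + 11)) after simplifying.
Normal form (A,B,C) = (k + 1, k + 6, k + 11/3).
Key eq: (k + 1)·f(k+1) = (k + 5)·f(k) + (k + 11/3).
deg f ≤ 4 (via 1,1,1).
Solve for f: f(k) = k*(k + 3)*(k**2 + 7*k + 14)/24 (degree 4 ≤ 4).
So s_k = (B(k−1)f/C)·t_k = (k*(k + 3)*(k + 5)*(k**2 + 7*k + 14)/(8*(3*k + 11)))·t_k = k*(-k**2 - 7*k - 14)/(8*(k**3 + 7*k**2 + 14*k + 8)).
Check: Δs_k = (-3*k - 11)/(k**5 + 15*k**4 + 85*k**3 + 225*k**2 + 274*k + 120). ✓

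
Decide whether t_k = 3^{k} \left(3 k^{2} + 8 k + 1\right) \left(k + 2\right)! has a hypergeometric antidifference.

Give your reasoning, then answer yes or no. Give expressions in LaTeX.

Yes. s_k = 3^{k} \left(k - 1\right) \left(k + 2\right)!.

t_(k+1)/t_k = 3*(3*k**3 + 23*k**2 + 54*k + 36)/(3*k**2 + 8*k + 1).
Normal form (A,B,C) = (3*k + 9, 1, k**2 + 8*k/3 + 1/3).
Solve (3*k + 9)·f(k+1) − (1)·f(k) = k**2 + 8*k/3 + 1/3.
From deg A=1, deg B=0, deg C=2: d=1.
Solve for f: f(k) = (k - 1)/3 (degree 1 ≤ 1).
So s_k = (B(k−1)f/C)·t_k = ((k - 1)/(3*k**2 + 8*k + 1))·t_k = 3**k*(k - 1)*factorial(k + 2).
s_(k+1) − s_k = 3**k*(3*k**2 + 8*k + 1)*factorial(k + 2) = t_k.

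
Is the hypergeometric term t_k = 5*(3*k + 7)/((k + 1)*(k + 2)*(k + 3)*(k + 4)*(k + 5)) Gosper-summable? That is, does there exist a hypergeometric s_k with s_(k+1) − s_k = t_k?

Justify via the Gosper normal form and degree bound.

Yes. s_k = 5*k*(k**2 + 8*k + 19)/(12*(k**3 + 8*k**2 + 19*k + 12)).

Step 1: r(k) = (k + 1)*(3*k + 10)/((k + 6)*(3*k + 7)).
Gosper form: A/B · C(k+1)/C(k) with A=k + 1, B=k + 6, C=k + 7/3.
Solve (k + 1)·f(k+1) − (k + 5)·f(k) = k + 7/3.
From deg A=1, deg B=1, deg C=1: d=4.
Match coefficients ⇒ f(k) = k*(k + 2)*(k**2 + 8*k + 19)/36.
So s_k = (B(k−1)f/C)·t_k = (k*(k + 2)*(k + 5)*(k**2 + 8*k + 19)/(12*(3*k + 7)))·t_k = 5*k*(k**2 + 8*k + 19)/(12*(k**3 + 8*k**2 + 19*k + 12)).
Verify: 5*(3*k + 7)/(k**5 + 15*k**4 + 85*k**3 + 225*k**2 + 274*k + 120) matches t_k.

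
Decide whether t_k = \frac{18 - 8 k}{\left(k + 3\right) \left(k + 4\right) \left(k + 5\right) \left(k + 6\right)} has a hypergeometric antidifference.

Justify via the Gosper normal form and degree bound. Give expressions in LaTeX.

Yes. s_k = \frac{k \left(k^{2} + 12 k + 167\right)}{30 \left(k + 3\right) \left(k + 4\right) \left(k + 5\right)}.

Compute t_(k+1)/t_k: get (k + 3)*(4*k - 5)/((k + 7)*(4*k - 9)).
Factor: A=k + 3; B=k + 7; C=k - 9/4.
Need (k + 3)·f(k+1) − (k + 6)·f(k) = k - 9/4.
d = 3 from the (1,1,1) case.
Solve for f: f(k) = -k*(k**2 + 12*k + 167)/240 (degree 3 ≤ 3).
Then R = B(k−1)f/C = -k*(k + 6)*(k**2 + 12*k + 167)/(60*(4*k - 9)), so s_k = R(k)·t_k = k*(k**2 + 12*k + 167)/(30*(k + 3)*(k + 4)*(k + 5)).
Check: Δs_k = 2*(9 - 4*k)/(k**4 + 18*k**3 + 119*k**2 + 342*k + 360). ✓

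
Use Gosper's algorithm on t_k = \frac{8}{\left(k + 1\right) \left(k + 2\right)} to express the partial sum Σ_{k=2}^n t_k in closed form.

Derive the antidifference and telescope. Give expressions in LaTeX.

Step 1: r(k) = (k + 1)/(k + 3).
So A=k + 1 and B=k + 3, with C=1.
f must satisfy (k + 1)·f(k+1) − (k + 2)·f(k) = 1.
From deg A=1, deg B=1, deg C=0: d=1.
A polynomial solution: f(k) = k.
Get s_k = R·t_k = 8*k/(k + 1) with R(k) = B(k−1)f(k)/C(k) = k*(k + 2).
s_(k+1) − s_k = 8/(k**2 + 3*k + 2) = t_k.
Σ_(k=2)^n t_k = s_(n+1) − s_(2) = (8*(n + 1)/(n + 2)) − (16/3), i.e. 8*(n - 1)/(3*(n + 2)).

S(n) = \frac{8 \left(n - 1\right)}{3 \left(n + 2\right)}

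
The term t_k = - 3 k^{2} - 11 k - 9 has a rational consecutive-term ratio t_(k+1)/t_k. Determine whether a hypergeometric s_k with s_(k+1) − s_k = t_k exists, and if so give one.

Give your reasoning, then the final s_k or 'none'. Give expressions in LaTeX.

s_k = k \left(- k^{2} - 4 k - 4\right)

t_(k+1)/t_k = (3*k**2 + 17*k + 23)/(3*k**2 + 11*k + 9).
Take A(k)=1, B(k)=1, C(k)=k**2 + 11*k/3 + 3.
Key eq: (1)·f(k+1) = (1)·f(k) + (k**2 + 11*k/3 + 3).
Bound: deg f ≤ 3.
Solve for f: f(k) = k*(k + 2)**2/3 (degree 3 ≤ 3).
R(k) = B(k−1)·f(k)/C(k) = k*(k + 2)**2/(3*k**2 + 11*k + 9); s_k = R·t_k = k*(-k**2 - 4*k - 4).
s_(k+1) − s_k = -3*k**2 - 11*k - 9 = t_k.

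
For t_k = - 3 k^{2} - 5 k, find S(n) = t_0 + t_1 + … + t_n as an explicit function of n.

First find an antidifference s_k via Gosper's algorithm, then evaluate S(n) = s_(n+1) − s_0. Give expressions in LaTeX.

r(k) = (3*k**2 + 11*k + 8)/(k*(3*k + 5)) after simplifying.
A = 1, B = 1, C = k**2 + 5*k/3.
f must satisfy (1)·f(k+1) − (1)·f(k) = k**2 + 5*k/3.
deg f ≤ 3 (via 0,0,2).
Coefficient equations give f(k) = k*(k - 1)*(k + 2)/3.
Then R = B(k−1)f/C = (k - 1)*(k + 2)/(3*k + 5), so s_k = R(k)·t_k = k*(-k**2 - k + 2).
Verify: k*(-3*k - 5) matches t_k.
Evaluate: s_(n+1) = n*(-n**2 - 4*n - 3); subtract s_(0) = 0 ⇒ S(n) = n*(-n**2 - 4*n - 3).

S(n) = n \left(- n^{2} - 4 n - 3\right)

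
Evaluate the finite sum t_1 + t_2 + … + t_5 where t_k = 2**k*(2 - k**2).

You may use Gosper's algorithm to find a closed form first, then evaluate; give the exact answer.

Σ = -1022

Step 1: r(k) = 2*((k + 1)**2 - 2)/(k**2 - 2).
So A=2 and B=1, with C=k**2 - 2.
Set up (2)·f(k+1) − (1)·f(k) − (k**2 - 2) = 0.
d = 2 from the (0,0,2) case.
Solving with deg f ≤ 2: f(k) = (k - 2)**2.
R(k) = B(k−1)·f(k)/C(k) = (k - 2)**2/(k**2 - 2); s_k = R·t_k = 2**k*(-k**2 + 4*k - 4).
Verify: 2**k*(2 - k**2) matches t_k.
Telescoping: Σ = s_(6) − s_(1) = -1024 − (-2) = -1022.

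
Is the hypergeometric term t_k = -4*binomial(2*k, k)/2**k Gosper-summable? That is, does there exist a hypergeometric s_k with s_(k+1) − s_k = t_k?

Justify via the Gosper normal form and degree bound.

Step 1: r(k) = (2*k + 1)/(k + 1).
So A=2*k + 1 and B=k + 1, with C=1.
Solve (2*k + 1)·f(k+1) − (k)·f(k) = 1.
d = -1 from the (1,1,0) case.
deg f ≤ -1 is impossible — no certificate.

No. Not Gosper-summable.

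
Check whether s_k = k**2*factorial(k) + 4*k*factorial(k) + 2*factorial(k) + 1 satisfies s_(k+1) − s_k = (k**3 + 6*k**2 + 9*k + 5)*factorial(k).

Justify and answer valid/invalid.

valid (s_(k+1) − s_k reduces to t_k)

s_(k+1) = k**3*factorial(k) + 7*k**2*factorial(k) + 13*k*factorial(k) + 7*factorial(k) + 1
s_(k+1) − s_k = (k**3 + 6*k**2 + 9*k + 5)*factorial(k)
(s_(k+1) − s_k) − t_k = 0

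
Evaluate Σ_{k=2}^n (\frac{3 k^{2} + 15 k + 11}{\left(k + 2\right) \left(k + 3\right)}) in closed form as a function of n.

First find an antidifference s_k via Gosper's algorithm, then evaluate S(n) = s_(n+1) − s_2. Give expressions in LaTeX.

The ratio is (k + 2)*(15*k + 3*(k + 1)**2 + 26)/((k + 4)*(3*k**2 + 15*k + 11)).
Gosper form: A/B · C(k+1)/C(k) with A=k + 2, B=k + 4, C=k**2 + 5*k + 11/3.
Set up (k + 2)·f(k+1) − (k + 3)·f(k) − (k**2 + 5*k + 11/3) = 0.
deg f ≤ 2 (via 1,1,2).
A polynomial solution: f(k) = k*(6*k + 5)/6.
Get s_k = R·t_k = k*(6*k + 5)/(2*(k + 2)) with R(k) = B(k−1)f(k)/C(k) = k*(k + 3)*(6*k + 5)/(2*(3*k**2 + 15*k + 11)).
Δs = (3*k**2 + 15*k + 11)/(k**2 + 5*k + 6), as required.
Evaluate: s_(n+1) = (6*n**2 + 17*n + 11)/(2*(n + 3)); subtract s_(2) = 17/4 ⇒ S(n) = (12*n**2 + 17*n - 29)/(4*(n + 3)).

S(n) = \frac{12 n^{2} + 17 n - 29}{4 \left(n + 3\right)}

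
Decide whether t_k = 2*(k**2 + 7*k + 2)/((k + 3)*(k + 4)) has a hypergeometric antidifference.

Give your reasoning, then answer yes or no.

Ratio r(k) = (k + 3)*(7*k + (k + 1)**2 + 9)/((k + 5)*(k**2 + 7*k + 2)).
Take A(k)=k + 3, B(k)=k + 5, C(k)=k**2 + 7*k + 2.
Solve (k + 3)·f(k+1) − (k + 4)·f(k) = k**2 + 7*k + 2.
Bound: deg f ≤ 2.
A polynomial solution: f(k) = k*(3*k - 1)/3.
Certificate R = B(k−1)f/C = k*(k + 4)*(3*k - 1)/(3*(k**2 + 7*k + 2)) gives s_k = 2*k*(3*k - 1)/(3*(k + 3)).
Δs = 2*(k**2 + 7*k + 2)/(k**2 + 7*k + 12), as required.

Yes. s_k = 2*k*(3*k - 1)/(3*(k + 3)).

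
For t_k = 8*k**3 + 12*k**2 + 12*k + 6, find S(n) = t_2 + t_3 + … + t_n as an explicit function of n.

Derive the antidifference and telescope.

Ratio r(k) = (4*k**3 + 18*k**2 + 30*k + 19)/(4*k**3 + 6*k**2 + 6*k + 3).
Normal form (A,B,C) = (1, 1, k**3 + 3*k**2/2 + 3*k/2 + 3/4).
f must satisfy (1)·f(k+1) − (1)·f(k) = k**3 + 3*k**2/2 + 3*k/2 + 3/4.
Degrees (0,0,3) ⇒ d ≤ 4.
Solving with deg f ≤ 4: f(k) = k*(k**3 + k + 1)/4.
Get s_k = R·t_k = 2*k*(k**3 + k + 1) with R(k) = B(k−1)f(k)/C(k) = k*(k**3 + k + 1)/(4*k**3 + 6*k**2 + 6*k + 3).
Check: Δs_k = 8*k**3 + 12*k**2 + 12*k + 6. ✓
Telescope: S(n) = s_(n+1) − s_(2) = 2*n**4 + 8*n**3 + 14*n**2 + 14*n + 6 − (44) = 2*n**4 + 8*n**3 + 14*n**2 + 14*n - 38.

S(n) = 2*n**4 + 8*n**3 + 14*n**2 + 14*n - 38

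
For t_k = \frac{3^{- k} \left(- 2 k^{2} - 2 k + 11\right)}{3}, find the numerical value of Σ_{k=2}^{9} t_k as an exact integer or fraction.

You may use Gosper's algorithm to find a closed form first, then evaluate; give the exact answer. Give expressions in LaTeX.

Σ = -26128/59049

Compute t_(k+1)/t_k: get (2*k**2 + 6*k - 7)/(3*(2*k**2 + 2*k - 11)).
So A=1/3 and B=1, with C=k**2 + k - 11/2.
Key eq: (1/3)·f(k+1) = (1)·f(k) + (k**2 + k - 11/2).
d = 2 from the (0,0,2) case.
Solving with deg f ≤ 2: f(k) = -3*(k**2 + 2*k - 4)/2.
So s_k = (B(k−1)f/C)·t_k = (-3*(k**2 + 2*k - 4)/(2*k**2 + 2*k - 11))·t_k = (k**2 + 2*k - 4)/3**k.
Check: Δs_k = (-2*k**2 - 2*k + 11)/(3*3**k). ✓
Telescoping: Σ = s_(10) − s_(2) = 116/59049 − (4/9) = -26128/59049.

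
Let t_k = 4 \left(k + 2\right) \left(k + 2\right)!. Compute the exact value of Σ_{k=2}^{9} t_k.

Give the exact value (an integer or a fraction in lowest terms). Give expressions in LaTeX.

Σ = 1916006304

Step 1: r(k) = (k + 3)**2/(k + 2).
Factor: A=k + 3; B=1; C=k + 2.
Solve (k + 3)·f(k+1) − (1)·f(k) = k + 2.
d = 0 from the (1,0,1) case.
A polynomial solution: f(k) = 1.
Then R = B(k−1)f/C = 1/(k + 2), so s_k = R(k)·t_k = 4*factorial(k + 2).
Verify: 4*(k + 2)*factorial(k + 2) matches t_k.
Sum = s_(10) − s_(2); s_(10) = 1916006400, s_(2) = 96 ⇒ 1916006304.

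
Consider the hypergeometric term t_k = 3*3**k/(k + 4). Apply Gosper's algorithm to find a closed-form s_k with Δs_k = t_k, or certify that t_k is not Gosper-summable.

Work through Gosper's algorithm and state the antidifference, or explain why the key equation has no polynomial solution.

t_(k+1)/t_k = 3*(k + 4)/(k + 5).
Normal form (A,B,C) = (3*k + 12, k + 5, 1).
Solve (3*k + 12)·f(k+1) − (k + 4)·f(k) = 1.
Degrees (1,1,0) ⇒ d ≤ -1.
d = -1 < 0 ⇒ no nonzero polynomial f; not summable.

no hypergeometric antidifference exists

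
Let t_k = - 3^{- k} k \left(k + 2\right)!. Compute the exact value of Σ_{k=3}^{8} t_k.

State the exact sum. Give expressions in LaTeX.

Σ = -491720/81

t_(k+1)/t_k = (k + 1)*(k + 3)/(3*k).
A = k/3 + 1, B = 1, C = k.
Key eq: (k/3 + 1)·f(k+1) = (1)·f(k) + (k).
Bound: deg f ≤ 0.
A polynomial solution: f(k) = 3.
Certificate R = B(k−1)f/C = 3/k gives s_k = -3**(1 - k)*factorial(k + 2).
s_(k+1) − s_k = -k*factorial(k + 2)/3**k = t_k.
Evaluate s at k=9 and k=3: -492800/81 and -40/3; difference -491720/81.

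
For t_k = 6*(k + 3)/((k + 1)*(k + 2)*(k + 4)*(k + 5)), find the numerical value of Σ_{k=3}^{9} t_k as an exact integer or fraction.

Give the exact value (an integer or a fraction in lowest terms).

The ratio is (k + 1)*(k + 4)**2/((k + 3)**2*(k + 6)).
Gosper form: A/B · C(k+1)/C(k) with A=k + 1, B=k + 6, C=k**2 + 6*k + 9.
Need (k + 1)·f(k+1) − (k + 5)·f(k) = k**2 + 6*k + 9.
From deg A=1, deg B=1, deg C=2: d=4.
Solve for f: f(k) = k*(k + 2)*(k + 3)*(k + 5)/8 (degree 4 ≤ 4).
Get s_k = R·t_k = 3*k*(k + 5)/(4*(k**2 + 5*k + 4)) with R(k) = B(k−1)f(k)/C(k) = k*(k + 2)*(k + 5)**2/(8*(k + 3)).
Check: Δs_k = 6*(k + 3)/(k**4 + 12*k**3 + 49*k**2 + 78*k + 40). ✓
Telescoping: Σ = s_(10) − s_(3) = 225/308 − (9/14) = 27/308.

Σ = 27/308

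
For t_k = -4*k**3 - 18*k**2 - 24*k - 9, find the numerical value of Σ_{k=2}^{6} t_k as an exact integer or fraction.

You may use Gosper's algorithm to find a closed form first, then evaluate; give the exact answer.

t_(k+1)/t_k = (4*k**3 + 30*k**2 + 72*k + 55)/(4*k**3 + 18*k**2 + 24*k + 9).
A = 1, B = 1, C = k**3 + 9*k**2/2 + 6*k + 9/4.
Solve (1)·f(k+1) − (1)·f(k) = k**3 + 9*k**2/2 + 6*k + 9/4.
Bound: deg f ≤ 4.
Coefficient equations give f(k) = k**2*(k + 2)**2/4.
Then R = B(k−1)f/C = k**2*(k + 2)**2/((2*k + 3)*(2*k**2 + 6*k + 3)), so s_k = R(k)·t_k = k**2*(-k**2 - 4*k - 4).
Δs = -4*k**3 - 18*k**2 - 24*k - 9, as required.
Telescoping: Σ = s_(7) − s_(2) = -3969 − (-64) = -3905.

Σ = -3905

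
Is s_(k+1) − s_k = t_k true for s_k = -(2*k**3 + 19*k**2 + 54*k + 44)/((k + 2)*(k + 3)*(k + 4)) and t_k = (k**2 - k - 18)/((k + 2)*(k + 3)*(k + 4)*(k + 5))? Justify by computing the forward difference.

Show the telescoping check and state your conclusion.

s_(k+1) = (-54*k - 2*(k + 1)**3 - 19*(k + 1)**2 - 98)/((k + 3)*(k + 4)*(k + 5))
s_(k+1) − s_k = (k**2 - k - 18)/(k**4 + 14*k**3 + 71*k**2 + 154*k + 120)
(s_(k+1) − s_k) − t_k = 0

valid; difference matches t_k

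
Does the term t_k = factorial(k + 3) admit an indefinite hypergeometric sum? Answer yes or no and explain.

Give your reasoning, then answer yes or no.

No. Not Gosper-summable.

t_(k+1)/t_k = k + 4.
Take A(k)=k + 4, B(k)=1, C(k)=1.
Set up (k + 4)·f(k+1) − (1)·f(k) − (1) = 0.
Degrees (1,0,0) ⇒ d ≤ -1.
deg f ≤ -1 is impossible — no certificate.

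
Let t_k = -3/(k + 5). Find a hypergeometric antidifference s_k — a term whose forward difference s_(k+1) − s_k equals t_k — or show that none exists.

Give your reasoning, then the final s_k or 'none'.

t_(k+1)/t_k = (k + 5)/(k + 6).
Normal form (A,B,C) = (k + 5, k + 6, 1).
Key eq: (k + 5)·f(k+1) = (k + 5)·f(k) + (1).
deg f ≤ 0 (via 1,1,0).
Write f(k) = c0. Then LHS − RHS = -1, requiring -1 = 0: contradictory. No certificate.

none — t_k is not Gosper-summable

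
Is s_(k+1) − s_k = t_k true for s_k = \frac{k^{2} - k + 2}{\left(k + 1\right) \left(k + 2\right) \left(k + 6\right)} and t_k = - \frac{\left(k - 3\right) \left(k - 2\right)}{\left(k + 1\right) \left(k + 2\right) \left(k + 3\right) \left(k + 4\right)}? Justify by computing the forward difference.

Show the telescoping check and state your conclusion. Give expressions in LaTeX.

Invalid: residual \frac{6 \left(k^{3} + 2 k^{2} - 13 k + 22\right)}{k^{6} + 23 k^{5} + 207 k^{4} + 925 k^{3} + 2144 k^{2} + 2412 k + 1008} ≠ 0.

s_(k+1) = (-k + (k + 1)**2 + 1)/((k + 2)*(k + 3)*(k + 7))
s_(k+1) − s_k = (-k**3 + 2*k**2 + 21*k - 30)/(k**5 + 19*k**4 + 131*k**3 + 401*k**2 + 540*k + 252)
(s_(k+1) − s_k) − t_k = 6*(k**3 + 2*k**2 - 13*k + 22)/(k**6 + 23*k**5 + 207*k**4 + 925*k**3 + 2144*k**2 + 2412*k + 1008)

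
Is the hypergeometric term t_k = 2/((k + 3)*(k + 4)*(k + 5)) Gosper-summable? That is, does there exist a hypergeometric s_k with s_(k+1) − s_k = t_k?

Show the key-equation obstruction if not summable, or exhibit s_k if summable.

Compute t_(k+1)/t_k: get (k + 3)/(k + 6).
Factor: A=k + 3; B=k + 6; C=1.
Need (k + 3)·f(k+1) − (k + 5)·f(k) = 1.
deg f ≤ 2 (via 1,1,0).
Solving with deg f ≤ 2: f(k) = k*(k + 7)/24.
Certificate R = B(k−1)f/C = k*(k + 5)*(k + 7)/24 gives s_k = k*(k + 7)/(12*(k + 3)*(k + 4)).
Verify: 2/(k**3 + 12*k**2 + 47*k + 60) matches t_k.

Yes. s_k = k*(k + 7)/(12*(k + 3)*(k + 4)).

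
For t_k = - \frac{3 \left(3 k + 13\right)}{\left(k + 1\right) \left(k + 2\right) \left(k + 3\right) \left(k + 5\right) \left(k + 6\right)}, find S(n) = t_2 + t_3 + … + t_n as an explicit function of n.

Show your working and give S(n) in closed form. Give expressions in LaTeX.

S(n) = \frac{- n^{3} - 11 n^{2} - 36 n + 48}{28 \left(n^{3} + 11 n^{2} + 36 n + 36\right)}

The ratio is (k + 1)*(k + 5)*(3*k + 16)/((k + 4)*(k + 7)*(3*k + 13)).
Factor: A=k + 1; B=k + 7; C=k**2 + 25*k/3 + 52/3.
Set up (k + 1)·f(k+1) − (k + 6)·f(k) − (k**2 + 25*k/3 + 52/3) = 0.
d = 5 from the (1,1,2) case.
Solve for f: f(k) = k*(k + 3)*(k + 4)*(k**2 + 8*k + 17)/30 (degree 5 ≤ 5).
Certificate R = B(k−1)f/C = k*(k + 3)*(k + 6)*(k**2 + 8*k + 17)/(10*(3*k + 13)) gives s_k = 3*k*(-k**2 - 8*k - 17)/(10*(k**3 + 8*k**2 + 17*k + 10)).
s_(k+1) − s_k = 3*(-3*k - 13)/(k**5 + 17*k**4 + 107*k**3 + 307*k**2 + 396*k + 180) = t_k.
s_(n+1) = 3*(-n**3 - 11*n**2 - 36*n - 26)/(10*(n**3 + 11*n**2 + 36*n + 36)) and s_(2) = -37/140, so S(n) = (-n**3 - 11*n**2 - 36*n + 48)/(28*(n**3 + 11*n**2 + 36*n + 36)).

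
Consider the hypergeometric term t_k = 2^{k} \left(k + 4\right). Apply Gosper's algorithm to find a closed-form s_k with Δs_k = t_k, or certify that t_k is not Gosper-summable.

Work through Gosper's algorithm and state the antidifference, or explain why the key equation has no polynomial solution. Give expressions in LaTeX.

s_k = 2^{k} \left(k + 2\right)

Step 1: r(k) = 2*(k + 5)/(k + 4).
Factor: A=2; B=1; C=k + 4.
Need (2)·f(k+1) − (1)·f(k) = k + 4.
From deg A=0, deg B=0, deg C=1: d=1.
Solve for f: f(k) = k + 2 (degree 1 ≤ 1).
R(k) = B(k−1)·f(k)/C(k) = (k + 2)/(k + 4); s_k = R·t_k = 2**k*(k + 2).
Δs = 2**k*(k + 4), as required.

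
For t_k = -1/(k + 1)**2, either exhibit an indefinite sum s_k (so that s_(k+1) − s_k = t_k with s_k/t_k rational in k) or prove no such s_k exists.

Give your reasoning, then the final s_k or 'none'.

Ratio r(k) = (k + 1)**2/(k + 2)**2.
Gosper form: A/B · C(k+1)/C(k) with A=k**2 + 2*k + 1, B=k**2 + 4*k + 4, C=1.
Key eq: (k**2 + 2*k + 1)·f(k+1) = (k**2 + 2*k + 1)·f(k) + (1).
deg f ≤ 0 (via 2,2,0).
Put f(k) = c0: A·f(k+1) − B(k−1)·f(k) − C = -1; need -1 = 0 — inconsistent ⇒ no f, not summable.

none (Gosper's algorithm certifies no s_k)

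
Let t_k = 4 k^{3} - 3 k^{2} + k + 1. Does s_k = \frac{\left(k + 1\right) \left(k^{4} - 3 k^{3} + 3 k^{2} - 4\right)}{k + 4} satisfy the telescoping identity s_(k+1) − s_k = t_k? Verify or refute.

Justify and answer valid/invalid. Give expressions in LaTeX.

Invalid: residual \frac{3 \left(- 3 k^{4} - 16 k^{3} + 14 k^{2} - 5 k - 8\right)}{k^{2} + 9 k + 20} ≠ 0.

s_(k+1) = (k**5 + 3*k**4 + 2*k**3 + k**2 - k - 6)/(k + 5)
s_(k+1) − s_k = 2*(2*k**5 + 12*k**4 + 3*k**3 - 4*k**2 + 7*k - 2)/(k**2 + 9*k + 20)
(s_(k+1) − s_k) − t_k = 3*(-3*k**4 - 16*k**3 + 14*k**2 - 5*k - 8)/(k**2 + 9*k + 20)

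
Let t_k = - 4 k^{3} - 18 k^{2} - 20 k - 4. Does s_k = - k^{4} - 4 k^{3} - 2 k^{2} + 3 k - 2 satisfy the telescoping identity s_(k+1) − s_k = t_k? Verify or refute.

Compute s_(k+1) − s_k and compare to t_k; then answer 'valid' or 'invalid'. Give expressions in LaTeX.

Valid: the claim telescopes to t_k.

s_(k+1) = -k**4 - 8*k**3 - 20*k**2 - 17*k - 6
s_(k+1) − s_k = -4*k**3 - 18*k**2 - 20*k - 4
(s_(k+1) − s_k) − t_k = 0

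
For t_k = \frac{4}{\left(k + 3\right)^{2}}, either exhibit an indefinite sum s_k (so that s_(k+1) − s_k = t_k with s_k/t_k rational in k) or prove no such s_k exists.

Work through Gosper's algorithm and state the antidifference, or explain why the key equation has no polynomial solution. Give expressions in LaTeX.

not Gosper-summable; s_k does not exist

The ratio is (k + 3)**2/(k + 4)**2.
So A=k**2 + 6*k + 9 and B=k**2 + 8*k + 16, with C=1.
Solve (k**2 + 6*k + 9)·f(k+1) − (k**2 + 6*k + 9)·f(k) = 1.
d = 0 from the (2,2,0) case.
Generic f = c0 gives residual -1; -1 = 0 cannot hold, so t_k is not Gosper-summable.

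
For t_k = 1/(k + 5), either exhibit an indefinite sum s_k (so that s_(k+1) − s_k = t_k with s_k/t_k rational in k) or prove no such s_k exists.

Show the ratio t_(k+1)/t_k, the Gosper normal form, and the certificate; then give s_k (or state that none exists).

none — t_k is not Gosper-summable

r(k) = (k + 5)/(k + 6) after simplifying.
Gosper form: A/B · C(k+1)/C(k) with A=k + 5, B=k + 6, C=1.
Need (k + 5)·f(k+1) − (k + 5)·f(k) = 1.
From deg A=1, deg B=1, deg C=0: d=0.
Write f(k) = c0. Then LHS − RHS = -1, requiring -1 = 0: contradictory. No certificate.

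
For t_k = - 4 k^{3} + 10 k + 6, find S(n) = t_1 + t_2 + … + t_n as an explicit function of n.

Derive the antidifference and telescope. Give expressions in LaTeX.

S(n) = n \left(- n^{3} - 2 n^{2} + 4 n + 11\right)

Ratio r(k) = (5*k - 2*(k + 1)**3 + 8)/(-2*k**3 + 5*k + 3).
So A=1 and B=1, with C=k**3 - 5*k/2 - 3/2.
f must satisfy (1)·f(k+1) − (1)·f(k) = k**3 - 5*k/2 - 3/2.
From deg A=0, deg B=0, deg C=3: d=4.
Solve for f: f(k) = k*(k + 1)*(k**2 - 3*k - 1)/4 (degree 4 ≤ 4).
So s_k = (B(k−1)f/C)·t_k = (k*(k**2 - 3*k - 1)/(2*(2*k**2 - 2*k - 3)))·t_k = k*(-k**3 + 2*k**2 + 4*k + 1).
Verify: -4*k**3 + 10*k + 6 matches t_k.
Telescope: S(n) = s_(n+1) − s_(1) = -n**4 - 2*n**3 + 4*n**2 + 11*n + 6 − (6) = n*(-n**3 - 2*n**2 + 4*n + 11).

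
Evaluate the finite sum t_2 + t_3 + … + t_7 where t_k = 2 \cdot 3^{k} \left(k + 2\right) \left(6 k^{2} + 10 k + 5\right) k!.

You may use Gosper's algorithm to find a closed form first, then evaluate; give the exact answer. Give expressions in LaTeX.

Σ = 75658302324

r(k) = 3*(k + 1)*(k + 3)*(10*k + 6*(k + 1)**2 + 15)/((k + 2)*(6*k**2 + 10*k + 5)) after simplifying.
Normal form (A,B,C) = (3*k + 3, 1, k**3 + 11*k**2/3 + 25*k/6 + 5/3).
Key eq: (3*k + 3)·f(k+1) = (1)·f(k) + (k**3 + 11*k**2/3 + 25*k/6 + 5/3).
deg f ≤ 2 (via 1,0,3).
Coefficient equations give f(k) = (2*k**2 + 2*k - 1)/6.
Get s_k = R·t_k = 2*3**k*(2*k**2 + 2*k - 1)*factorial(k) with R(k) = B(k−1)f(k)/C(k) = (2*k**2 + 2*k - 1)/((k + 2)*(6*k**2 + 10*k + 5)).
Verify: 2*3**k*(k + 2)*(6*k**2 + 10*k + 5)*factorial(k) matches t_k.
Telescoping: Σ = s_(8) − s_(2) = 75658302720 − (396) = 75658302324.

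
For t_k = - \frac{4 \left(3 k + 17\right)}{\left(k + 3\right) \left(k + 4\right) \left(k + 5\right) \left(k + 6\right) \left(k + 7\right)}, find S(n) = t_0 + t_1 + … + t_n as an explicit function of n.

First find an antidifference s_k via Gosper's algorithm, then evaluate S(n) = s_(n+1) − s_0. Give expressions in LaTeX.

r(k) = (k + 3)*(3*k + 20)/((k + 8)*(3*k + 17)) after simplifying.
Normal form (A,B,C) = (k + 3, k + 8, k + 17/3).
f must satisfy (k + 3)·f(k+1) − (k + 7)·f(k) = k + 17/3.
Degrees (1,1,1) ⇒ d ≤ 4.
Coefficient equations give f(k) = k*(k + 5)*(k**2 + 13*k + 54)/216.
Certificate R = B(k−1)f/C = k*(k + 5)*(k + 7)*(k**2 + 13*k + 54)/(72*(3*k + 17)) gives s_k = k*(-k**2 - 13*k - 54)/(18*(k**3 + 13*k**2 + 54*k + 72)).
Check: Δs_k = 4*(-3*k - 17)/(k**5 + 25*k**4 + 245*k**3 + 1175*k**2 + 2754*k + 2520). ✓
Telescope: S(n) = s_(n+1) − s_(0) = (-n**3 - 16*n**2 - 83*n - 68)/(18*(n**3 + 16*n**2 + 83*n + 140)) − (0) = (-n**3 - 16*n**2 - 83*n - 68)/(18*(n**3 + 16*n**2 + 83*n + 140)).

S(n) = \frac{- n^{3} - 16 n^{2} - 83 n - 68}{18 \left(n^{3} + 16 n^{2} + 83 n + 140\right)}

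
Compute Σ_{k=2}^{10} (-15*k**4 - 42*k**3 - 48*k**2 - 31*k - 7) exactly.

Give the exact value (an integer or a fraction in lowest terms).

The ratio is (15*k**4 + 102*k**3 + 264*k**2 + 313*k + 143)/(15*k**4 + 42*k**3 + 48*k**2 + 31*k + 7).
Gosper form: A/B · C(k+1)/C(k) with A=1, B=1, C=k**4 + 14*k**3/5 + 16*k**2/5 + 31*k/15 + 7/15.
f must satisfy (1)·f(k+1) − (1)·f(k) = k**4 + 14*k**3/5 + 16*k**2/5 + 31*k/15 + 7/15.
deg f ≤ 5 (via 0,0,4).
Solving with deg f ≤ 5: f(k) = k*(3*k**4 + 3*k**3 + 2*k - 1)/15.
Get s_k = R·t_k = k*(-3*k**4 - 3*k**3 - 2*k + 1) with R(k) = B(k−1)f(k)/C(k) = k*(3*k**4 + 3*k**3 + 2*k - 1)/(15*k**4 + 42*k**3 + 48*k**2 + 31*k + 7).
Δs = -15*k**4 - 42*k**3 - 48*k**2 - 31*k - 7, as required.
Telescoping: Σ = s_(11) − s_(2) = -527307 − (-150) = -527157.

Σ = -527157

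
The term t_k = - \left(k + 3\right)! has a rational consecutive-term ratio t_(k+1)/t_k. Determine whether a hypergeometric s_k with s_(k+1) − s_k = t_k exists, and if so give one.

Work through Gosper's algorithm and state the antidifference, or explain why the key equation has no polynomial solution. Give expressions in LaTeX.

Compute t_(k+1)/t_k: get k + 4.
So A=k + 4 and B=1, with C=1.
Solve (k + 4)·f(k+1) − (1)·f(k) = 1.
From deg A=1, deg B=0, deg C=0: d=-1.
Bound -1 < 0, so the key equation has no polynomial solution.

none (Gosper's algorithm certifies no s_k)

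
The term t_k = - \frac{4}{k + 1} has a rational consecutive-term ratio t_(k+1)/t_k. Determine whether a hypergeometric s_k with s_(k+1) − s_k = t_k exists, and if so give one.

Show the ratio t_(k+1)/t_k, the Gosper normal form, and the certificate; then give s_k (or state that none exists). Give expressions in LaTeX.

r(k) = (k + 1)/(k + 2) after simplifying.
Take A(k)=k + 1, B(k)=k + 2, C(k)=1.
Set up (k + 1)·f(k+1) − (k + 1)·f(k) − (1) = 0.
From deg A=1, deg B=1, deg C=0: d=0.
Write f(k) = c0. Then LHS − RHS = -1, requiring -1 = 0: contradictory. No certificate.

none (Gosper's algorithm certifies no s_k)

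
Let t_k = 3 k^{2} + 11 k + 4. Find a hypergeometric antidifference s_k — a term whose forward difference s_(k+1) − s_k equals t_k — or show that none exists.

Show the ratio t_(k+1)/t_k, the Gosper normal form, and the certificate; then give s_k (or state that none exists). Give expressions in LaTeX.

s_k = k \left(k^{2} + 4 k - 1\right)

Compute t_(k+1)/t_k: get (3*k**2 + 17*k + 18)/(3*k**2 + 11*k + 4).
Gosper form: A/B · C(k+1)/C(k) with A=1, B=1, C=k**2 + 11*k/3 + 4/3.
Need (1)·f(k+1) − (1)·f(k) = k**2 + 11*k/3 + 4/3.
Degrees (0,0,2) ⇒ d ≤ 3.
Solving with deg f ≤ 3: f(k) = k*(k**2 + 4*k - 1)/3.
Get s_k = R·t_k = k*(k**2 + 4*k - 1) with R(k) = B(k−1)f(k)/C(k) = k*(k**2 + 4*k - 1)/(3*k**2 + 11*k + 4).
Verify: 3*k**2 + 11*k + 4 matches t_k.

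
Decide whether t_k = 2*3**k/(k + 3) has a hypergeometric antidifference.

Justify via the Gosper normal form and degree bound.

The ratio is 3*(k + 3)/(k + 4).
Gosper form: A/B · C(k+1)/C(k) with A=3*k + 9, B=k + 4, C=1.
f must satisfy (3*k + 9)·f(k+1) − (k + 3)·f(k) = 1.
deg f ≤ -1 (via 1,1,0).
Negative degree bound (-1): no f exists, t_k not Gosper-summable.

No — t_k has no hypergeometric antidifference.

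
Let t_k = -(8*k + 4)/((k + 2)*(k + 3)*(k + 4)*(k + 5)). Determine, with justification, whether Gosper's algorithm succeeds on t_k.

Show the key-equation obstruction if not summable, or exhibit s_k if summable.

Yes. s_k = -k*(k**2 + 9*k + 2)/(6*(k + 2)*(k + 3)*(k + 4)).

r(k) = (k + 2)*(2*k + 3)/((k + 6)*(2*k + 1)) after simplifying.
A = k + 2, B = k + 6, C = k + 1/2.
Set up (k + 2)·f(k+1) − (k + 5)·f(k) − (k + 1/2) = 0.
Degrees (1,1,1) ⇒ d ≤ 3.
Match coefficients ⇒ f(k) = k*(k**2 + 9*k + 2)/48.
R(k) = B(k−1)·f(k)/C(k) = k*(k + 5)*(k**2 + 9*k + 2)/(24*(2*k + 1)); s_k = R·t_k = -k*(k**2 + 9*k + 2)/(6*(k + 2)*(k + 3)*(k + 4)).
Δs = 4*(-2*k - 1)/(k**4 + 14*k**3 + 71*k**2 + 154*k + 120), as required.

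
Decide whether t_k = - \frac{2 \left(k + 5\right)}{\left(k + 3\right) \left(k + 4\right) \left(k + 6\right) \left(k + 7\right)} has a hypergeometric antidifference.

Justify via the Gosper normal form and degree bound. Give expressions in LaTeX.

The ratio is (k + 3)*(k + 6)**2/((k + 5)**2*(k + 8)).
So A=k + 3 and B=k + 8, with C=k**2 + 10*k + 25.
Key eq: (k + 3)·f(k+1) = (k + 7)·f(k) + (k**2 + 10*k + 25).
Bound: deg f ≤ 4.
A polynomial solution: f(k) = k*(k + 4)*(k + 5)*(k + 9)/36.
Certificate R = B(k−1)f/C = k*(k + 4)*(k + 7)*(k + 9)/(36*(k + 5)) gives s_k = k*(-k - 9)/(18*(k**2 + 9*k + 18)).
Δs = 2*(-k - 5)/(k**4 + 20*k**3 + 145*k**2 + 450*k + 504), as required.

Yes. s_k = \frac{k \left(- k - 9\right)}{18 \left(k^{2} + 9 k + 18\right)}.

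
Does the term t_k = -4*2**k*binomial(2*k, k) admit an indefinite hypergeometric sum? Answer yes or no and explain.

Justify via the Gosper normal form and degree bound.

No — key equation has no polynomial f.

Compute t_(k+1)/t_k: get 4*(2*k + 1)/(k + 1).
Normal form (A,B,C) = (8*k + 4, k + 1, 1).
f must satisfy (8*k + 4)·f(k+1) − (k)·f(k) = 1.
deg f ≤ -1 (via 1,1,0).
deg f ≤ -1 is impossible — no certificate.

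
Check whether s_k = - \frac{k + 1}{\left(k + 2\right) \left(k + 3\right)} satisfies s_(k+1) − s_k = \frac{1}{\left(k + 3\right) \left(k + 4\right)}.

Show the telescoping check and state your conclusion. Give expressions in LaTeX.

s_(k+1) = (-k - 2)/((k + 3)*(k + 4))
s_(k+1) − s_k = k/(k**3 + 9*k**2 + 26*k + 24)
(s_(k+1) − s_k) − t_k = -2/(k**3 + 9*k**2 + 26*k + 24)

Invalid: residual - \frac{2}{k^{3} + 9 k^{2} + 26 k + 24} ≠ 0.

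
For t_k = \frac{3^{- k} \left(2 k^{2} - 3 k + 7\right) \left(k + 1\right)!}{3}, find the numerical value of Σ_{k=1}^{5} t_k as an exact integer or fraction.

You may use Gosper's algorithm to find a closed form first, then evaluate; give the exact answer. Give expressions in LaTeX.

Σ = 566/9

t_(k+1)/t_k = (k + 2)*(-3*k + 2*(k + 1)**2 + 4)/(3*(2*k**2 - 3*k + 7)).
Gosper form: A/B · C(k+1)/C(k) with A=k/3 + 2/3, B=1, C=k**2 - 3*k/2 + 7/2.
Solve (k/3 + 2/3)·f(k+1) − (1)·f(k) = k**2 - 3*k/2 + 7/2.
Bound: deg f ≤ 1.
Coefficient equations give f(k) = 3*(2*k - 3)/2.
So s_k = (B(k−1)f/C)·t_k = (3*(2*k - 3)/(2*k**2 - 3*k + 7))·t_k = (2*k - 3)*factorial(k + 1)/3**k.
s_(k+1) − s_k = (2*k**2 - 3*k + 7)*factorial(k + 1)/(3*3**k) = t_k.
Σ_(k=1)^(5) t_k = s_(6) − s_(1) = 560/9 − (-2/3) = 566/9.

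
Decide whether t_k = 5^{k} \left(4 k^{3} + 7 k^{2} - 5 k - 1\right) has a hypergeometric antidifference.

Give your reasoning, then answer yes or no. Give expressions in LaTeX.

Yes. s_k = 5^{k} \left(k^{3} - 2 k^{2} + 1\right).

t_(k+1)/t_k = 5*(4*k**3 + 19*k**2 + 21*k + 5)/(4*k**3 + 7*k**2 - 5*k - 1).
Factor: A=5; B=1; C=k**3 + 7*k**2/4 - 5*k/4 - 1/4.
f must satisfy (5)·f(k+1) − (1)·f(k) = k**3 + 7*k**2/4 - 5*k/4 - 1/4.
d = 3 from the (0,0,3) case.
Solve for f: f(k) = (k - 1)*(k**2 - k - 1)/4 (degree 3 ≤ 3).
Then R = B(k−1)f/C = (k - 1)*(k**2 - k - 1)/(4*k**3 + 7*k**2 - 5*k - 1), so s_k = R(k)·t_k = 5**k*(k**3 - 2*k**2 + 1).
Δs = 5**k*(4*k**3 + 7*k**2 - 5*k - 1), as required.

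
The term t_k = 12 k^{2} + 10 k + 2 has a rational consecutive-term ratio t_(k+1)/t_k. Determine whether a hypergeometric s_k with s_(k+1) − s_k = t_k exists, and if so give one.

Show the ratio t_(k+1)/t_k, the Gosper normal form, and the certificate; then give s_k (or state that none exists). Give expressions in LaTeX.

s_k = k \left(4 k^{2} - k - 1\right)

r(k) = (6*k**2 + 17*k + 12)/(6*k**2 + 5*k + 1) after simplifying.
Factor: A=1; B=1; C=k**2 + 5*k/6 + 1/6.
Need (1)·f(k+1) − (1)·f(k) = k**2 + 5*k/6 + 1/6.
From deg A=0, deg B=0, deg C=2: d=3.
A polynomial solution: f(k) = k*(4*k**2 - k - 1)/12.
So s_k = (B(k−1)f/C)·t_k = (k*(4*k**2 - k - 1)/(2*(2*k + 1)*(3*k + 1)))·t_k = k*(4*k**2 - k - 1).
Check: Δs_k = 12*k**2 + 10*k + 2. ✓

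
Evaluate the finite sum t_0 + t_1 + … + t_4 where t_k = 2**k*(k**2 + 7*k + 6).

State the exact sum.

Compute t_(k+1)/t_k: get 2*(k**2 + 9*k + 14)/(k**2 + 7*k + 6).
So A=2 and B=1, with C=k**2 + 7*k + 6.
Key eq: (2)·f(k+1) = (1)·f(k) + (k**2 + 7*k + 6).
Degrees (0,0,2) ⇒ d ≤ 2.
Solve for f: f(k) = k**2 + 3*k - 2 (degree 2 ≤ 2).
So s_k = (B(k−1)f/C)·t_k = ((k**2 + 3*k - 2)/((k + 1)*(k + 6)))·t_k = 2**k*(k**2 + 3*k - 2).
Check: Δs_k = 2**k*(k**2 + 7*k + 6). ✓
Telescoping: Σ = s_(5) − s_(0) = 1216 − (-2) = 1218.

Σ = 1218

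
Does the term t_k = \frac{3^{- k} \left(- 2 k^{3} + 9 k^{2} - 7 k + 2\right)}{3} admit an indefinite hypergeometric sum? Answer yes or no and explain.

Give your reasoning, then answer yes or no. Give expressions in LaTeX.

The ratio is (2*k**3 - 3*k**2 - 5*k - 2)/(3*(2*k**3 - 9*k**2 + 7*k - 2)).
Normal form (A,B,C) = (1/3, 1, k**3 - 9*k**2/2 + 7*k/2 - 1).
Solve (1/3)·f(k+1) − (1)·f(k) = k**3 - 9*k**2/2 + 7*k/2 - 1.
deg f ≤ 3 (via 0,0,3).
Match coefficients ⇒ f(k) = -3*(k**3 - 3*k**2 + 2*k - 1)/2.
So s_k = (B(k−1)f/C)·t_k = (-3*(k**3 - 3*k**2 + 2*k - 1)/(2*k**3 - 9*k**2 + 7*k - 2))·t_k = (k**3 - 3*k**2 + 2*k - 1)/3**k.
Verify: (-2*k**3 + 9*k**2 - 7*k + 2)/(3*3**k) matches t_k.

Yes. s_k = 3^{- k} \left(k^{3} - 3 k^{2} + 2 k - 1\right).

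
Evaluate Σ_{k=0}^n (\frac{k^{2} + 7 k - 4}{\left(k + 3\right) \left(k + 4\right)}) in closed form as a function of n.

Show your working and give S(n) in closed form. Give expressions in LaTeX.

Compute t_(k+1)/t_k: get (k + 3)*(7*k + (k + 1)**2 + 3)/((k + 5)*(k**2 + 7*k - 4)).
Gosper form: A/B · C(k+1)/C(k) with A=k + 3, B=k + 5, C=k**2 + 7*k - 4.
Key eq: (k + 3)·f(k+1) = (k + 4)·f(k) + (k**2 + 7*k - 4).
deg f ≤ 2 (via 1,1,2).
Solving with deg f ≤ 2: f(k) = k*(3*k - 7)/3.
Get s_k = R·t_k = k*(3*k - 7)/(3*(k + 3)) with R(k) = B(k−1)f(k)/C(k) = k*(k + 4)*(3*k - 7)/(3*(k**2 + 7*k - 4)).
s_(k+1) − s_k = (k**2 + 7*k - 4)/(k**2 + 7*k + 12) = t_k.
s_(n+1) = (3*n**2 - n - 4)/(3*(n + 4)) and s_(0) = 0, so S(n) = (3*n**2 - n - 4)/(3*(n + 4)).

S(n) = \frac{3 n^{2} - n - 4}{3 \left(n + 4\right)}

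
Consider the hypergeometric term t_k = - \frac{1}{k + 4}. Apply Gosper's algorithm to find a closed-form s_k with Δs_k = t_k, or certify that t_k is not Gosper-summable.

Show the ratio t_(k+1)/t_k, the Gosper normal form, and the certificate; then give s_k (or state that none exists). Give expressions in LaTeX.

none (Gosper's algorithm certifies no s_k)

The ratio is (k + 4)/(k + 5).
Normal form (A,B,C) = (k + 4, k + 5, 1).
Solve (k + 4)·f(k+1) − (k + 4)·f(k) = 1.
From deg A=1, deg B=1, deg C=0: d=0.
f = c0 ⇒ A·f(k+1) − B(k−1)·f(k) − C = -1. The system {-1 = 0} is inconsistent; no antidifference.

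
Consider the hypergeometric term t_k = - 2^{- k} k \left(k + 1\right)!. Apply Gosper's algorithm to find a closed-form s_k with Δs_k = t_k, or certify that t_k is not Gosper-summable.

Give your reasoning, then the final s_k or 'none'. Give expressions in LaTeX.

Ratio r(k) = (k + 1)*(k + 2)/(2*k).
Normal form (A,B,C) = (k/2 + 1, 1, k).
f must satisfy (k/2 + 1)·f(k+1) − (1)·f(k) = k.
deg f ≤ 0 (via 1,0,1).
Solve for f: f(k) = 2 (degree 0 ≤ 0).
Certificate R = B(k−1)f/C = 2/k gives s_k = -2**(1 - k)*factorial(k + 1).
s_(k+1) − s_k = -k*factorial(k + 1)/2**k = t_k.

s_k = - 2^{1 - k} \left(k + 1\right)!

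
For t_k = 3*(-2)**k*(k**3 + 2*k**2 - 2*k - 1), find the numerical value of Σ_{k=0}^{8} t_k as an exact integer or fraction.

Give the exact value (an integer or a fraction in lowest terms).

Σ = 355329

Ratio r(k) = 2*k*(-k**2 - 5*k - 5)/(k**3 + 2*k**2 - 2*k - 1).
Gosper form: A/B · C(k+1)/C(k) with A=-2, B=1, C=k**3 + 2*k**2 - 2*k - 1.
Set up (-2)·f(k+1) − (1)·f(k) − (k**3 + 2*k**2 - 2*k - 1) = 0.
deg f ≤ 3 (via 0,0,3).
A polynomial solution: f(k) = -(k**3 - 4*k + 1)/3.
Get s_k = R·t_k = (-2)**k*(-k**3 + 4*k - 1) with R(k) = B(k−1)f(k)/C(k) = -(k**3 - 4*k + 1)/(3*(k - 1)*(k**2 + 3*k + 1)).
Verify: (-2)**k*(k**3 - 12*k + 2*(k + 1)**3 - 5) matches t_k.
Σ_(k=0)^(8) t_k = s_(9) − s_(0) = 355328 − (-1) = 355329.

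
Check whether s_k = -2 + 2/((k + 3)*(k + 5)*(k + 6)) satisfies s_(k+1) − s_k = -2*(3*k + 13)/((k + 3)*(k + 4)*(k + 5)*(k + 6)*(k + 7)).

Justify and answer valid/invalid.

s_(k+1) = -2 + 2/((k + 4)*(k + 6)*(k + 7))
s_(k+1) − s_k = 2*(-3*k - 13)/(k**5 + 25*k**4 + 245*k**3 + 1175*k**2 + 2754*k + 2520)
(s_(k+1) − s_k) − t_k = 0

valid; difference matches t_k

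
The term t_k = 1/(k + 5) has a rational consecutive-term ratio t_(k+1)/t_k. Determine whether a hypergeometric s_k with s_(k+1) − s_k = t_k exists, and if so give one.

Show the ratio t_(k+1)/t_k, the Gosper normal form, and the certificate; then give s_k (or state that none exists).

not Gosper-summable; s_k does not exist

Compute t_(k+1)/t_k: get (k + 5)/(k + 6).
So A=k + 5 and B=k + 6, with C=1.
Need (k + 5)·f(k+1) − (k + 5)·f(k) = 1.
Degrees (1,1,0) ⇒ d ≤ 0.
Generic f = c0 gives residual -1; -1 = 0 cannot hold, so t_k is not Gosper-summable.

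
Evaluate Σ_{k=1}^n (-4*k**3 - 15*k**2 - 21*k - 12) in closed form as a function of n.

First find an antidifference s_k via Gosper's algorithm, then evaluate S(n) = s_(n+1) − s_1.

r(k) = (4*k**3 + 27*k**2 + 63*k + 52)/(4*k**3 + 15*k**2 + 21*k + 12) after simplifying.
Factor: A=1; B=1; C=k**3 + 15*k**2/4 + 21*k/4 + 3.
Key eq: (1)·f(k+1) = (1)·f(k) + (k**3 + 15*k**2/4 + 21*k/4 + 3).
From deg A=0, deg B=0, deg C=3: d=4.
A polynomial solution: f(k) = k*(k + 2)*(k**2 + k + 2)/4.
So s_k = (B(k−1)f/C)·t_k = (k*(k + 2)*(k**2 + k + 2)/(4*k**3 + 15*k**2 + 21*k + 12))·t_k = k*(-k**3 - 3*k**2 - 4*k - 4).
Check: Δs_k = -4*k**3 - 15*k**2 - 21*k - 12. ✓
Σ_(k=1)^n t_k = s_(n+1) − s_(1) = (-n**4 - 7*n**3 - 19*n**2 - 25*n - 12) − (-12), i.e. n*(-n**3 - 7*n**2 - 19*n - 25).

S(n) = n*(-n**3 - 7*n**2 - 19*n - 25)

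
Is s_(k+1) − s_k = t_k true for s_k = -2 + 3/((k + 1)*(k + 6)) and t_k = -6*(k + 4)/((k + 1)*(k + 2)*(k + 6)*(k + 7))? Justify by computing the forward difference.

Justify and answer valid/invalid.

s_(k+1) = -2 + 3/((k + 2)*(k + 7))
s_(k+1) − s_k = 6*(-k - 4)/(k**4 + 16*k**3 + 83*k**2 + 152*k + 84)
(s_(k+1) − s_k) − t_k = 0

Valid — Δs_k = t_k.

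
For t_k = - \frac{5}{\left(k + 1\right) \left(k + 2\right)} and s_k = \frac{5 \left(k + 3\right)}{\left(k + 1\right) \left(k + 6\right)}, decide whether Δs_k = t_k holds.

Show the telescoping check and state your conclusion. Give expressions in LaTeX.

s_(k+1) = 5*(k + 4)/((k + 2)*(k + 7))
s_(k+1) − s_k = 5*(-k**2 - 7*k - 18)/(k**4 + 16*k**3 + 83*k**2 + 152*k + 84)
(s_(k+1) − s_k) − t_k = 30*(k + 4)/(k**4 + 16*k**3 + 83*k**2 + 152*k + 84)

Invalid: residual \frac{30 \left(k + 4\right)}{k^{4} + 16 k^{3} + 83 k^{2} + 152 k + 84} ≠ 0.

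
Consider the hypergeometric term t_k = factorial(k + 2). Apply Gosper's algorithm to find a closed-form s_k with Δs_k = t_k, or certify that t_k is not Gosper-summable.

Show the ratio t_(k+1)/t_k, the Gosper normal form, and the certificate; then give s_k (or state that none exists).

Compute t_(k+1)/t_k: get k + 3.
Factor: A=k + 3; B=1; C=1.
Solve (k + 3)·f(k+1) − (1)·f(k) = 1.
Degrees (1,0,0) ⇒ d ≤ -1.
deg f ≤ -1 is impossible — no certificate.

none — t_k is not Gosper-summable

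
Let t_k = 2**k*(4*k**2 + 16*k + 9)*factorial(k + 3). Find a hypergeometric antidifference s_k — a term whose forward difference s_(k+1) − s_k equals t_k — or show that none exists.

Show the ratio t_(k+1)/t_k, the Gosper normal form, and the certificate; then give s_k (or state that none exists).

r(k) = 2*(4*k**3 + 40*k**2 + 125*k + 116)/(4*k**2 + 16*k + 9) after simplifying.
Gosper form: A/B · C(k+1)/C(k) with A=2*k + 8, B=1, C=k**2 + 4*k + 9/4.
f must satisfy (2*k + 8)·f(k+1) − (1)·f(k) = k**2 + 4*k + 9/4.
Degrees (1,0,2) ⇒ d ≤ 1.
Solving with deg f ≤ 1: f(k) = (2*k - 1)/4.
Certificate R = B(k−1)f/C = (2*k - 1)/(4*k**2 + 16*k + 9) gives s_k = 2**k*(2*k - 1)*factorial(k + 3).
Δs = 2**k*(4*k**2 + 16*k + 9)*factorial(k + 3), as required.

s_k = 2**k*(2*k - 1)*factorial(k + 3)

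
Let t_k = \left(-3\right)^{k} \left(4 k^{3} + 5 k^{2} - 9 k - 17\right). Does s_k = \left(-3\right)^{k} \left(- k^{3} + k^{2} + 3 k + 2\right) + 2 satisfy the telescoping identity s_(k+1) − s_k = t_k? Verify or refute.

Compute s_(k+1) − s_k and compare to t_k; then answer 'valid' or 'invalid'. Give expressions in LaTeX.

Valid: the claim telescopes to t_k.

s_(k+1) = (-3)**(k + 1)*(3*k - (k + 1)**3 + (k + 1)**2 + 5) + 2
s_(k+1) − s_k = (-3)**k*(4*k**3 + 5*k**2 - 9*k - 17)
(s_(k+1) − s_k) − t_k = 0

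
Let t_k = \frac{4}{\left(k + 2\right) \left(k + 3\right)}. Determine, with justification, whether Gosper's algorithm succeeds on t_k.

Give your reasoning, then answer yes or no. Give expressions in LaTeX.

Yes. s_k = \frac{2 k}{k + 2}.

t_(k+1)/t_k = (k + 2)/(k + 4).
Factor: A=k + 2; B=k + 4; C=1.
Solve (k + 2)·f(k+1) − (k + 3)·f(k) = 1.
deg f ≤ 1 (via 1,1,0).
Solve for f: f(k) = k/2 (degree 1 ≤ 1).
Get s_k = R·t_k = 2*k/(k + 2) with R(k) = B(k−1)f(k)/C(k) = k*(k + 3)/2.
Verify: 4/(k**2 + 5*k + 6) matches t_k.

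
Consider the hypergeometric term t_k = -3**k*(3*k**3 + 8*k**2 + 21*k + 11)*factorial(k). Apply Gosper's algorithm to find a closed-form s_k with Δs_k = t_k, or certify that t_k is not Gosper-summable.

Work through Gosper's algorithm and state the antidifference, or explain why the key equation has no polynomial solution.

s_k = -3**k*(k**2 + 4)*factorial(k)

Step 1: r(k) = 3*(3*k**4 + 20*k**3 + 63*k**2 + 89*k + 43)/(3*k**3 + 8*k**2 + 21*k + 11).
Gosper form: A/B · C(k+1)/C(k) with A=3*k + 3, B=1, C=k**3 + 8*k**2/3 + 7*k + 11/3.
f must satisfy (3*k + 3)·f(k+1) − (1)·f(k) = k**3 + 8*k**2/3 + 7*k + 11/3.
From deg A=1, deg B=0, deg C=3: d=2.
Coefficient equations give f(k) = (k**2 + 4)/3.
Then R = B(k−1)f/C = (k**2 + 4)/(3*k**3 + 8*k**2 + 21*k + 11), so s_k = R(k)·t_k = -3**k*(k**2 + 4)*factorial(k).
s_(k+1) − s_k = -3**k*(3*k**3 + 8*k**2 + 21*k + 11)*factorial(k) = t_k.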